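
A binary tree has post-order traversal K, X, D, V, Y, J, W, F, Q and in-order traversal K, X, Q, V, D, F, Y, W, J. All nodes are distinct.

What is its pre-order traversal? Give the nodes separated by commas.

The last element of post-order is the root; it splits in-order into left and right subtrees.
Root Q: left subtree has 2 nodes {K, X}, right has 6 {V, D, F, Y, W, J}.
  Root X: left subtree has 1 node {K}, right has 0 { }.
  Root F: left subtree has 2 nodes {V, D}, right has 3 {Y, W, J}.
    Root V: left subtree has 0 nodes { }, right has 1 {D}.
    Root W: left subtree has 1 node {Y}, right has 1 {J}.

Q, X, K, F, V, D, W, Y, J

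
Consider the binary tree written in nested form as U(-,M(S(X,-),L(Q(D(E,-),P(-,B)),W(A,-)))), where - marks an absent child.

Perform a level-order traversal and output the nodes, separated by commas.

U, M, S, L, X, Q, W, D, P, A, E, B

Level-order visits nodes level by level from the root, left to right within each level.
Level 0: U
Level 1: M
Level 2: S, L
Level 3: X, Q, W
Level 4: D, P, A
Level 5: E, B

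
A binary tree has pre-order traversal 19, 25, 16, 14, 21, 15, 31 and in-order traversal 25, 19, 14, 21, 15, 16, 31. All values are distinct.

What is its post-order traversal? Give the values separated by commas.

The first element of pre-order is the root; it splits in-order into left and right subtrees.
Root 19: left subtree has 1 node {25}, right has 5 {14, 21, 15, 16, 31}.
  Root 16: left subtree has 3 nodes {14, 21, 15}, right has 1 {31}.
    Root 14: left subtree has 0 nodes { }, right has 2 {21, 15}.
      Root 21: left subtree has 0 nodes { }, right has 1 {15}.

25, 15, 21, 14, 31, 16, 19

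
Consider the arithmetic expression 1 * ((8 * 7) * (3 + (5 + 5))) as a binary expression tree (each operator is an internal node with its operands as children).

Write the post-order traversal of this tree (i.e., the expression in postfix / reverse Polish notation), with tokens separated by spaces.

1 8 7 * 3 5 5 + + * *

Post-order on an expression tree gives postfix notation: for each operator, emit left operand, right operand, then the operator.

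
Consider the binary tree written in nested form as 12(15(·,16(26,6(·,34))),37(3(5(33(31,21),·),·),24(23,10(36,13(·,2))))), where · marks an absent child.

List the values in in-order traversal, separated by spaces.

In-order visits the left subtree, then the node, then the right subtree.
At 12: go left to 15.
  At 15: no left child.
  Visit 15.
  At 15: go right to 16.
    At 16: go left to 26.
      26 is a leaf — visit 26.
    Visit 16.
    At 16: go right to 6.
      At 6: no left child.
      Visit 6.
      At 6: go right to 34.
        34 is a leaf — visit 34.
Visit 12.
At 12: go right to 37.
  At 37: go left to 3.
    At 3: go left to 5.
      At 5: go left to 33.
        At 33: go left to 31.
          31 is a leaf — visit 31.
        Visit 33.
        At 33: go right to 21.
          21 is a leaf — visit 21.
      Visit 5.
      At 5: no right child.
    Visit 3.
    At 3: no right child.
  Visit 37.
  At 37: go right to 24.
    At 24: go left to 23.
      23 is a leaf — visit 23.
    Visit 24.
    At 24: go right to 10.
      At 10: go left to 36.
        36 is a leaf — visit 36.
      Visit 10.
      At 10: go right to 13.
        At 13: no left child.
        Visit 13.
        At 13: go right to 2.
          2 is a leaf — visit 2.

15 26 16 6 34 12 31 33 21 5 3 37 23 24 36 10 13 2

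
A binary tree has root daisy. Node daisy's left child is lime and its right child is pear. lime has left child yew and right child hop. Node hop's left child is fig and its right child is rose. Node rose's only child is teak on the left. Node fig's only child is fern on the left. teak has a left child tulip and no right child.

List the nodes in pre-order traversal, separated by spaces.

daisy lime yew hop fig fern rose teak tulip pear

Pre-order visits the node, then its left subtree, then its right subtree.
Visit daisy.
At daisy: go left to lime.
  Visit lime.
  At lime: go left to yew.
    yew is a leaf — visit yew.
  At lime: go right to hop.
    Visit hop.
    At hop: go left to fig.
      Visit fig.
      At fig: go left to fern.
        fern is a leaf — visit fern.
      At fig: no right child.
    At hop: go right to rose.
      Visit rose.
      At rose: go left to teak.
        Visit teak.
        At teak: go left to tulip.
          tulip is a leaf — visit tulip.
        At teak: no right child.
      At rose: no right child.
At daisy: go right to pear.
  pear is a leaf — visit pear.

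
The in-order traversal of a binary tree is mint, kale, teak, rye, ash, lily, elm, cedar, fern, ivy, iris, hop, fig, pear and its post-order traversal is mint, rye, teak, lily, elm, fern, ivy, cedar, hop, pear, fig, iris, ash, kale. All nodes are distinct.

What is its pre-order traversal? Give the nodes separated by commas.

The last element of post-order is the root; it splits in-order into left and right subtrees.
Root kale: left subtree has 1 node {mint}, right has 12 {teak, rye, ash, lily, elm, cedar, fern, ivy, iris, hop, fig, pear}.
  Root ash: left subtree has 2 nodes {teak, rye}, right has 9 {lily, elm, cedar, fern, ivy, iris, hop, fig, pear}.
    Root teak: left subtree has 0 nodes { }, right has 1 {rye}.
    Root iris: left subtree has 5 nodes {lily, elm, cedar, fern, ivy}, right has 3 {hop, fig, pear}.
      Root cedar: left subtree has 2 nodes {lily, elm}, right has 2 {fern, ivy}.
        Root elm: left subtree has 1 node {lily}, right has 0 { }.
        Root ivy: left subtree has 1 node {fern}, right has 0 { }.
      Root fig: left subtree has 1 node {hop}, right has 1 {pear}.

kale, mint, ash, teak, rye, iris, cedar, elm, lily, ivy, fern, fig, hop, pear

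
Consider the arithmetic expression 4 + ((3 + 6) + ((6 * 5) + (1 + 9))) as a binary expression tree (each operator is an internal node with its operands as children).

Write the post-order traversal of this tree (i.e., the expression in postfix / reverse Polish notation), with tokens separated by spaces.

4 3 6 + 6 5 * 1 9 + + + +

Post-order on an expression tree gives postfix notation: for each operator, emit left operand, right operand, then the operator.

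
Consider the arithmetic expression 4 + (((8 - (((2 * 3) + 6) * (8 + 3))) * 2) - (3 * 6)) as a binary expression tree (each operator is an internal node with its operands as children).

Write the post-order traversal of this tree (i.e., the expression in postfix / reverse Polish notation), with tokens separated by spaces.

4 8 2 3 * 6 + 8 3 + * - 2 * 3 6 * - +

Post-order on an expression tree gives postfix notation: for each operator, emit left operand, right operand, then the operator.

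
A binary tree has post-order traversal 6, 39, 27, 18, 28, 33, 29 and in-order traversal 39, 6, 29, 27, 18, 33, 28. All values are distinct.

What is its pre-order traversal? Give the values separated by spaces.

The last element of post-order is the root; it splits in-order into left and right subtrees.
Root 29: left subtree has 2 nodes {39, 6}, right has 4 {27, 18, 33, 28}.
  Root 39: left subtree has 0 nodes { }, right has 1 {6}.
  Root 33: left subtree has 2 nodes {27, 18}, right has 1 {28}.
    Root 18: left subtree has 1 node {27}, right has 0 { }.

29 39 6 33 18 27 28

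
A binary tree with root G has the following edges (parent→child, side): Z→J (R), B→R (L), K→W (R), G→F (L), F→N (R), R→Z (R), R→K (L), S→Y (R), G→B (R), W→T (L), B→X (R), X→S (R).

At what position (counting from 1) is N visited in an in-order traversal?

2

In-order visits the left subtree, then the node, then the right subtree.
At G: go left to F.
  At F: no left child.
  Visit F.
  At F: go right to N.
    N is a leaf — visit N.
Visit G.
At G: go right to B.
  At B: go left to R.
    At R: go left to K.
      At K: no left child.
      Visit K.
      At K: go right to W.
        At W: go left to T.
          T is a leaf — visit T.
        Visit W.
        At W: no right child.
    Visit R.
    At R: go right to Z.
      At Z: no left child.
      Visit Z.
      At Z: go right to J.
        J is a leaf — visit J.
  Visit B.
  At B: go right to X.
    At X: no left child.
    Visit X.
    At X: go right to S.
      At S: no left child.
      Visit S.
      At S: go right to Y.
        Y is a leaf — visit Y.
Full in-order sequence: F, N, G, K, T, W, R, Z, J, B, X, S, Y.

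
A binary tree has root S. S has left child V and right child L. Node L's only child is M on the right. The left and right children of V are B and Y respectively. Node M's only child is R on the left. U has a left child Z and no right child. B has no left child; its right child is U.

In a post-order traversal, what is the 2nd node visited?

U

Post-order visits the left subtree, then the right subtree, then the node.
At S: go left to V.
  At V: go left to B.
    At B: no left child.
    At B: go right to U.
      At U: go left to Z.
        Z is a leaf — visit Z.
      At U: no right child.
      Visit U.
    Visit B.
  At V: go right to Y.
    Y is a leaf — visit Y.
  Visit V.
At S: go right to L.
  At L: no left child.
  At L: go right to M.
    At M: go left to R.
      R is a leaf — visit R.
    At M: no right child.
    Visit M.
  Visit L.
Visit S.
Full post-order sequence: Z, U, B, Y, V, R, M, L, S.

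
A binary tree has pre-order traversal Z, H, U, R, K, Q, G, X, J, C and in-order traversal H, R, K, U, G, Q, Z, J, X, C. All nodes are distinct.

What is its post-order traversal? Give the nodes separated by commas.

K, R, G, Q, U, H, J, C, X, Z

The first element of pre-order is the root; it splits in-order into left and right subtrees.
Root Z: left subtree has 6 nodes {H, R, K, U, G, Q}, right has 3 {J, X, C}.
  Root H: left subtree has 0 nodes { }, right has 5 {R, K, U, G, Q}.
    Root U: left subtree has 2 nodes {R, K}, right has 2 {G, Q}.
      Root R: left subtree has 0 nodes { }, right has 1 {K}.
      Root Q: left subtree has 1 node {G}, right has 0 { }.
  Root X: left subtree has 1 node {J}, right has 1 {C}.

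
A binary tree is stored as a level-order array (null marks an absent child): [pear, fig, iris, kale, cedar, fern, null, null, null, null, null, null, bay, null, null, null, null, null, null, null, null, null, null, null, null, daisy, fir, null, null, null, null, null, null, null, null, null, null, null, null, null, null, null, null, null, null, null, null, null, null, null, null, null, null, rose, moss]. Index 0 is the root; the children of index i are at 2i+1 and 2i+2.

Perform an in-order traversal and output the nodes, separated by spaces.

kale fig cedar pear fern daisy bay rose fir moss iris

In-order visits the left subtree, then the node, then the right subtree.
At pear: go left to fig.
  At fig: go left to kale.
    kale is a leaf — visit kale.
  Visit fig.
  At fig: go right to cedar.
    cedar is a leaf — visit cedar.
Visit pear.
At pear: go right to iris.
  At iris: go left to fern.
    At fern: no left child.
    Visit fern.
    At fern: go right to bay.
      At bay: go left to daisy.
        daisy is a leaf — visit daisy.
      Visit bay.
      At bay: go right to fir.
        At fir: go left to rose.
          rose is a leaf — visit rose.
        Visit fir.
        At fir: go right to moss.
          moss is a leaf — visit moss.
  Visit iris.
  At iris: no right child.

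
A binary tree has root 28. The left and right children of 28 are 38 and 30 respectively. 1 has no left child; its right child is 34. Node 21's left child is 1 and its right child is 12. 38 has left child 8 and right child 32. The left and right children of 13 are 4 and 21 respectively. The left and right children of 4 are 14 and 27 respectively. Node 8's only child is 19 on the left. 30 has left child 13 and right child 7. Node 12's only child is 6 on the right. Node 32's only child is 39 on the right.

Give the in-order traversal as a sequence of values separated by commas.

In-order visits the left subtree, then the node, then the right subtree.
At 28: go left to 38.
  At 38: go left to 8.
    At 8: go left to 19.
      19 is a leaf — visit 19.
    Visit 8.
    At 8: no right child.
  Visit 38.
  At 38: go right to 32.
    At 32: no left child.
    Visit 32.
    At 32: go right to 39.
      39 is a leaf — visit 39.
Visit 28.
At 28: go right to 30.
  At 30: go left to 13.
    At 13: go left to 4.
      At 4: go left to 14.
        14 is a leaf — visit 14.
      Visit 4.
      At 4: go right to 27.
        27 is a leaf — visit 27.
    Visit 13.
    At 13: go right to 21.
      At 21: go left to 1.
        At 1: no left child.
        Visit 1.
        At 1: go right to 34.
          34 is a leaf — visit 34.
      Visit 21.
      At 21: go right to 12.
        At 12: no left child.
        Visit 12.
        At 12: go right to 6.
          6 is a leaf — visit 6.
  Visit 30.
  At 30: go right to 7.
    7 is a leaf — visit 7.

19, 8, 38, 32, 39, 28, 14, 4, 27, 13, 1, 34, 21, 12, 6, 30, 7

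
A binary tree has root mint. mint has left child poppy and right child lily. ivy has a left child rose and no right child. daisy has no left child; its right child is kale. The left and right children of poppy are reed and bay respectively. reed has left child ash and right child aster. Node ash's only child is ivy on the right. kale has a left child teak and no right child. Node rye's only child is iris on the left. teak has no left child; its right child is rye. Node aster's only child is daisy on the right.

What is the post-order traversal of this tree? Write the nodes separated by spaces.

rose ivy ash iris rye teak kale daisy aster reed bay poppy lily mint

Post-order visits the left subtree, then the right subtree, then the node.
At mint: go left to poppy.
  At poppy: go left to reed.
    At reed: go left to ash.
      At ash: no left child.
      At ash: go right to ivy.
        At ivy: go left to rose.
          rose is a leaf — visit rose.
        At ivy: no right child.
        Visit ivy.
      Visit ash.
    At reed: go right to aster.
      At aster: no left child.
      At aster: go right to daisy.
        At daisy: no left child.
        At daisy: go right to kale.
          At kale: go left to teak.
            At teak: no left child.
            At teak: go right to rye.
              At rye: go left to iris.
                iris is a leaf — visit iris.
              At rye: no right child.
              Visit rye.
            Visit teak.
          At kale: no right child.
          Visit kale.
        Visit daisy.
      Visit aster.
    Visit reed.
  At poppy: go right to bay.
    bay is a leaf — visit bay.
  Visit poppy.
At mint: go right to lily.
  lily is a leaf — visit lily.
Visit mint.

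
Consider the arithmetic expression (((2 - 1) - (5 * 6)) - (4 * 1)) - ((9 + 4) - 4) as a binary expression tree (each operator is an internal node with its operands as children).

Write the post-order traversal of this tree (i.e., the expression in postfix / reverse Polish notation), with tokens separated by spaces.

2 1 - 5 6 * - 4 1 * - 9 4 + 4 - -

Post-order on an expression tree gives postfix notation: for each operator, emit left operand, right operand, then the operator.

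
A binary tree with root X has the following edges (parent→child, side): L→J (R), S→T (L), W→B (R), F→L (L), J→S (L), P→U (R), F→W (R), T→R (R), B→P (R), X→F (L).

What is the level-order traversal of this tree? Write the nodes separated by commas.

Level-order visits nodes level by level from the root, left to right within each level.
Level 0: X
Level 1: F
Level 2: L, W
Level 3: J, B
Level 4: S, P
Level 5: T, U
Level 6: R

X, F, L, W, J, B, S, P, T, U, R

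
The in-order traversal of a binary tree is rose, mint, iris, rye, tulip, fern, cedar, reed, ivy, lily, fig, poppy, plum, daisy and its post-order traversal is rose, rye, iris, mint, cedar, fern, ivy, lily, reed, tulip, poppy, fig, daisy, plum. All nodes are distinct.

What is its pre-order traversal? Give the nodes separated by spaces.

The last element of post-order is the root; it splits in-order into left and right subtrees.
Root plum: left subtree has 12 nodes {rose, mint, iris, rye, tulip, fern, cedar, reed, ivy, lily, fig, poppy}, right has 1 {daisy}.
  Root fig: left subtree has 10 nodes {rose, mint, iris, rye, tulip, fern, cedar, reed, ivy, lily}, right has 1 {poppy}.
    Root tulip: left subtree has 4 nodes {rose, mint, iris, rye}, right has 5 {fern, cedar, reed, ivy, lily}.
      Root mint: left subtree has 1 node {rose}, right has 2 {iris, rye}.
        Root iris: left subtree has 0 nodes { }, right has 1 {rye}.
      Root reed: left subtree has 2 nodes {fern, cedar}, right has 2 {ivy, lily}.
        Root fern: left subtree has 0 nodes { }, right has 1 {cedar}.
        Root lily: left subtree has 1 node {ivy}, right has 0 { }.

plum fig tulip mint rose iris rye reed fern cedar lily ivy poppy daisy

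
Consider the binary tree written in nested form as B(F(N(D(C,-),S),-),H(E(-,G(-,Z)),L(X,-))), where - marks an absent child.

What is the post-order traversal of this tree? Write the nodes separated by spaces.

C D S N F Z G E X L H B

Post-order visits the left subtree, then the right subtree, then the node.
At B: go left to F.
  At F: go left to N.
    At N: go left to D.
      At D: go left to C.
        C is a leaf — visit C.
      At D: no right child.
      Visit D.
    At N: go right to S.
      S is a leaf — visit S.
    Visit N.
  At F: no right child.
  Visit F.
At B: go right to H.
  At H: go left to E.
    At E: no left child.
    At E: go right to G.
      At G: no left child.
      At G: go right to Z.
        Z is a leaf — visit Z.
      Visit G.
    Visit E.
  At H: go right to L.
    At L: go left to X.
      X is a leaf — visit X.
    At L: no right child.
    Visit L.
  Visit H.
Visit B.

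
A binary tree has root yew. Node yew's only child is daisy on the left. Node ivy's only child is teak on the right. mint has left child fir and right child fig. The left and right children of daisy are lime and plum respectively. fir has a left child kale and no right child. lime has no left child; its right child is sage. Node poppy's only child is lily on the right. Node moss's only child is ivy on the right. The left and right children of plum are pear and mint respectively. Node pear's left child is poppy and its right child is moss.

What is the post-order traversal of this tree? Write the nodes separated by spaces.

sage lime lily poppy teak ivy moss pear kale fir fig mint plum daisy yew

Post-order visits the left subtree, then the right subtree, then the node.
At yew: go left to daisy.
  At daisy: go left to lime.
    At lime: no left child.
    At lime: go right to sage.
      sage is a leaf — visit sage.
    Visit lime.
  At daisy: go right to plum.
    At plum: go left to pear.
      At pear: go left to poppy.
        At poppy: no left child.
        At poppy: go right to lily.
          lily is a leaf — visit lily.
        Visit poppy.
      At pear: go right to moss.
        At moss: no left child.
        At moss: go right to ivy.
          At ivy: no left child.
          At ivy: go right to teak.
            teak is a leaf — visit teak.
          Visit ivy.
        Visit moss.
      Visit pear.
    At plum: go right to mint.
      At mint: go left to fir.
        At fir: go left to kale.
          kale is a leaf — visit kale.
        At fir: no right child.
        Visit fir.
      At mint: go right to fig.
        fig is a leaf — visit fig.
      Visit mint.
    Visit plum.
  Visit daisy.
At yew: no right child.
Visit yew.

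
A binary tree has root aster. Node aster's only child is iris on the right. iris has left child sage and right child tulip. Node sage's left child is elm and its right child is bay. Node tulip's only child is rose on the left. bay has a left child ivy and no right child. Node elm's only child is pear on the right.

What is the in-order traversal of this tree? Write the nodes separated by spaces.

In-order visits the left subtree, then the node, then the right subtree.
At aster: no left child.
Visit aster.
At aster: go right to iris.
  At iris: go left to sage.
    At sage: go left to elm.
      At elm: no left child.
      Visit elm.
      At elm: go right to pear.
        pear is a leaf — visit pear.
    Visit sage.
    At sage: go right to bay.
      At bay: go left to ivy.
        ivy is a leaf — visit ivy.
      Visit bay.
      At bay: no right child.
  Visit iris.
  At iris: go right to tulip.
    At tulip: go left to rose.
      rose is a leaf — visit rose.
    Visit tulip.
    At tulip: no right child.

aster elm pear sage ivy bay iris rose tulip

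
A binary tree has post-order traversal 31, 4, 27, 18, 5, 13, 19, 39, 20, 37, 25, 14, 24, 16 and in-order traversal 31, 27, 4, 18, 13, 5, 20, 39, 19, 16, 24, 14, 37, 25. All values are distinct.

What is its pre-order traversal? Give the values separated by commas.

The last element of post-order is the root; it splits in-order into left and right subtrees.
Root 16: left subtree has 9 nodes {31, 27, 4, 18, 13, 5, 20, 39, 19}, right has 4 {24, 14, 37, 25}.
  Root 20: left subtree has 6 nodes {31, 27, 4, 18, 13, 5}, right has 2 {39, 19}.
    Root 13: left subtree has 4 nodes {31, 27, 4, 18}, right has 1 {5}.
      Root 18: left subtree has 3 nodes {31, 27, 4}, right has 0 { }.
        Root 27: left subtree has 1 node {31}, right has 1 {4}.
    Root 39: left subtree has 0 nodes { }, right has 1 {19}.
  Root 24: left subtree has 0 nodes { }, right has 3 {14, 37, 25}.
    Root 14: left subtree has 0 nodes { }, right has 2 {37, 25}.
      Root 25: left subtree has 1 node {37}, right has 0 { }.

16, 20, 13, 18, 27, 31, 4, 5, 39, 19, 24, 14, 25, 37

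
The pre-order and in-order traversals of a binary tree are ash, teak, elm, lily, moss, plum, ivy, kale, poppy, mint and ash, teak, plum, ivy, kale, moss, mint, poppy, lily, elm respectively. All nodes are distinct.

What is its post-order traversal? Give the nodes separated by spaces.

The first element of pre-order is the root; it splits in-order into left and right subtrees.
Root ash: left subtree has 0 nodes { }, right has 9 {teak, plum, ivy, kale, moss, mint, poppy, lily, elm}.
  Root teak: left subtree has 0 nodes { }, right has 8 {plum, ivy, kale, moss, mint, poppy, lily, elm}.
    Root elm: left subtree has 7 nodes {plum, ivy, kale, moss, mint, poppy, lily}, right has 0 { }.
      Root lily: left subtree has 6 nodes {plum, ivy, kale, moss, mint, poppy}, right has 0 { }.
        Root moss: left subtree has 3 nodes {plum, ivy, kale}, right has 2 {mint, poppy}.
          Root plum: left subtree has 0 nodes { }, right has 2 {ivy, kale}.
            Root ivy: left subtree has 0 nodes { }, right has 1 {kale}.
          Root poppy: left subtree has 1 node {mint}, right has 0 { }.

kale ivy plum mint poppy moss lily elm teak ash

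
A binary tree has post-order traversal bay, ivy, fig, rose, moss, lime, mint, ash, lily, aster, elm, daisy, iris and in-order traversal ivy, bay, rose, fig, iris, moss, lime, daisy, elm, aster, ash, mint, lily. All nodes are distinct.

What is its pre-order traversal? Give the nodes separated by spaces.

The last element of post-order is the root; it splits in-order into left and right subtrees.
Root iris: left subtree has 4 nodes {ivy, bay, rose, fig}, right has 8 {moss, lime, daisy, elm, aster, ash, mint, lily}.
  Root rose: left subtree has 2 nodes {ivy, bay}, right has 1 {fig}.
    Root ivy: left subtree has 0 nodes { }, right has 1 {bay}.
  Root daisy: left subtree has 2 nodes {moss, lime}, right has 5 {elm, aster, ash, mint, lily}.
    Root lime: left subtree has 1 node {moss}, right has 0 { }.
    Root elm: left subtree has 0 nodes { }, right has 4 {aster, ash, mint, lily}.
      Root aster: left subtree has 0 nodes { }, right has 3 {ash, mint, lily}.
        Root lily: left subtree has 2 nodes {ash, mint}, right has 0 { }.
          Root ash: left subtree has 0 nodes { }, right has 1 {mint}.

iris rose ivy bay fig daisy lime moss elm aster lily ash mint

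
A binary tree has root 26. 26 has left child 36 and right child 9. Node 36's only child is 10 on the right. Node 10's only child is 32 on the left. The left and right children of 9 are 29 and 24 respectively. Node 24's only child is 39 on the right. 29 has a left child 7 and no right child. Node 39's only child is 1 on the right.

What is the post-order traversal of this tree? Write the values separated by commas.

Post-order visits the left subtree, then the right subtree, then the node.
At 26: go left to 36.
  At 36: no left child.
  At 36: go right to 10.
    At 10: go left to 32.
      32 is a leaf — visit 32.
    At 10: no right child.
    Visit 10.
  Visit 36.
At 26: go right to 9.
  At 9: go left to 29.
    At 29: go left to 7.
      7 is a leaf — visit 7.
    At 29: no right child.
    Visit 29.
  At 9: go right to 24.
    At 24: no left child.
    At 24: go right to 39.
      At 39: no left child.
      At 39: go right to 1.
        1 is a leaf — visit 1.
      Visit 39.
    Visit 24.
  Visit 9.
Visit 26.

32, 10, 36, 7, 29, 1, 39, 24, 9, 26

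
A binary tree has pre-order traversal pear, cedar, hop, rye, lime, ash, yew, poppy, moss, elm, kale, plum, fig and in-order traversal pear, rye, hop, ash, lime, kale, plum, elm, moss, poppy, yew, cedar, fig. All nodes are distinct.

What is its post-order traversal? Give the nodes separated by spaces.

The first element of pre-order is the root; it splits in-order into left and right subtrees.
Root pear: left subtree has 0 nodes { }, right has 12 {rye, hop, ash, lime, kale, plum, elm, moss, poppy, yew, cedar, fig}.
  Root cedar: left subtree has 10 nodes {rye, hop, ash, lime, kale, plum, elm, moss, poppy, yew}, right has 1 {fig}.
    Root hop: left subtree has 1 node {rye}, right has 8 {ash, lime, kale, plum, elm, moss, poppy, yew}.
      Root lime: left subtree has 1 node {ash}, right has 6 {kale, plum, elm, moss, poppy, yew}.
        Root yew: left subtree has 5 nodes {kale, plum, elm, moss, poppy}, right has 0 { }.
          Root poppy: left subtree has 4 nodes {kale, plum, elm, moss}, right has 0 { }.
            Root moss: left subtree has 3 nodes {kale, plum, elm}, right has 0 { }.
              Root elm: left subtree has 2 nodes {kale, plum}, right has 0 { }.
                Root kale: left subtree has 0 nodes { }, right has 1 {plum}.

rye ash plum kale elm moss poppy yew lime hop fig cedar pear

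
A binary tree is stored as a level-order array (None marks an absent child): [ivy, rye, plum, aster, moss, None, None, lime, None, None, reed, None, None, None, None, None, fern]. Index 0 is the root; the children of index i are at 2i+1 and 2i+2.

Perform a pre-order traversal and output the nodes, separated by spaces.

ivy rye aster lime fern moss reed plum

Pre-order visits the node, then its left subtree, then its right subtree.
Visit ivy.
At ivy: go left to rye.
  Visit rye.
  At rye: go left to aster.
    Visit aster.
    At aster: go left to lime.
      Visit lime.
      At lime: no left child.
      At lime: go right to fern.
        fern is a leaf — visit fern.
    At aster: no right child.
  At rye: go right to moss.
    Visit moss.
    At moss: no left child.
    At moss: go right to reed.
      reed is a leaf — visit reed.
At ivy: go right to plum.
  plum is a leaf — visit plum.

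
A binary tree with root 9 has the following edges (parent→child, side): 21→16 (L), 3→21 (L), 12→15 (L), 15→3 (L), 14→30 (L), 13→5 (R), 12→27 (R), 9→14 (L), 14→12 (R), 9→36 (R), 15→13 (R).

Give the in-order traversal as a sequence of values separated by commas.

In-order visits the left subtree, then the node, then the right subtree.
At 9: go left to 14.
  At 14: go left to 30.
    30 is a leaf — visit 30.
  Visit 14.
  At 14: go right to 12.
    At 12: go left to 15.
      At 15: go left to 3.
        At 3: go left to 21.
          At 21: go left to 16.
            16 is a leaf — visit 16.
          Visit 21.
          At 21: no right child.
        Visit 3.
        At 3: no right child.
      Visit 15.
      At 15: go right to 13.
        At 13: no left child.
        Visit 13.
        At 13: go right to 5.
          5 is a leaf — visit 5.
    Visit 12.
    At 12: go right to 27.
      27 is a leaf — visit 27.
Visit 9.
At 9: go right to 36.
  36 is a leaf — visit 36.

30, 14, 16, 21, 3, 15, 13, 5, 12, 27, 9, 36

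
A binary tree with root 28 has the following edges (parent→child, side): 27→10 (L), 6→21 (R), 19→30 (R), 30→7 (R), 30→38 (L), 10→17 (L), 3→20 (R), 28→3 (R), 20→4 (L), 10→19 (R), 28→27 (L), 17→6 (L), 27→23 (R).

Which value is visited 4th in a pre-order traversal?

Pre-order visits the node, then its left subtree, then its right subtree.
Visit 28.
At 28: go left to 27.
  Visit 27.
  At 27: go left to 10.
    Visit 10.
    At 10: go left to 17.
      Visit 17.
      At 17: go left to 6.
        Visit 6.
        At 6: no left child.
        At 6: go right to 21.
          21 is a leaf — visit 21.
      At 17: no right child.
    At 10: go right to 19.
      Visit 19.
      At 19: no left child.
      At 19: go right to 30.
        Visit 30.
        At 30: go left to 38.
          38 is a leaf — visit 38.
        At 30: go right to 7.
          7 is a leaf — visit 7.
  At 27: go right to 23.
    23 is a leaf — visit 23.
At 28: go right to 3.
  Visit 3.
  At 3: no left child.
  At 3: go right to 20.
    Visit 20.
    At 20: go left to 4.
      4 is a leaf — visit 4.
    At 20: no right child.
Full pre-order sequence: 28, 27, 10, 17, 6, 21, 19, 30, 38, 7, 23, 3, 20, 4.

17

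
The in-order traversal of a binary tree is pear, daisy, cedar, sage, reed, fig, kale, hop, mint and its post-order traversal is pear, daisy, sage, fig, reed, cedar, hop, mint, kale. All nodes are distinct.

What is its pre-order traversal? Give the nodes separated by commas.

The last element of post-order is the root; it splits in-order into left and right subtrees.
Root kale: left subtree has 6 nodes {pear, daisy, cedar, sage, reed, fig}, right has 2 {hop, mint}.
  Root cedar: left subtree has 2 nodes {pear, daisy}, right has 3 {sage, reed, fig}.
    Root daisy: left subtree has 1 node {pear}, right has 0 { }.
    Root reed: left subtree has 1 node {sage}, right has 1 {fig}.
  Root mint: left subtree has 1 node {hop}, right has 0 { }.

kale, cedar, daisy, pear, reed, sage, fig, mint, hop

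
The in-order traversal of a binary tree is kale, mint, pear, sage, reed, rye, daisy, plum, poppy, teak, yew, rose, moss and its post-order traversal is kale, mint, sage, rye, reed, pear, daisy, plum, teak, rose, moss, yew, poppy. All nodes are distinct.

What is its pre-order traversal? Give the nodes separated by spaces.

poppy plum daisy pear mint kale reed sage rye yew teak moss rose

The last element of post-order is the root; it splits in-order into left and right subtrees.
Root poppy: left subtree has 8 nodes {kale, mint, pear, sage, reed, rye, daisy, plum}, right has 4 {teak, yew, rose, moss}.
  Root plum: left subtree has 7 nodes {kale, mint, pear, sage, reed, rye, daisy}, right has 0 { }.
    Root daisy: left subtree has 6 nodes {kale, mint, pear, sage, reed, rye}, right has 0 { }.
      Root pear: left subtree has 2 nodes {kale, mint}, right has 3 {sage, reed, rye}.
        Root mint: left subtree has 1 node {kale}, right has 0 { }.
        Root reed: left subtree has 1 node {sage}, right has 1 {rye}.
  Root yew: left subtree has 1 node {teak}, right has 2 {rose, moss}.
    Root moss: left subtree has 1 node {rose}, right has 0 { }.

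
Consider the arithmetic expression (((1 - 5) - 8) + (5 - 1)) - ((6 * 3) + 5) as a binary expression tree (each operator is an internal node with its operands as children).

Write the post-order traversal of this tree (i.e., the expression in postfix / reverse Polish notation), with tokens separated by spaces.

1 5 - 8 - 5 1 - + 6 3 * 5 + -

Post-order on an expression tree gives postfix notation: for each operator, emit left operand, right operand, then the operator.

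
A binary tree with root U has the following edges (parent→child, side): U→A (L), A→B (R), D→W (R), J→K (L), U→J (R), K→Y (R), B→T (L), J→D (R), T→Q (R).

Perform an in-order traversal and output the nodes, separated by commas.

In-order visits the left subtree, then the node, then the right subtree.
At U: go left to A.
  At A: no left child.
  Visit A.
  At A: go right to B.
    At B: go left to T.
      At T: no left child.
      Visit T.
      At T: go right to Q.
        Q is a leaf — visit Q.
    Visit B.
    At B: no right child.
Visit U.
At U: go right to J.
  At J: go left to K.
    At K: no left child.
    Visit K.
    At K: go right to Y.
      Y is a leaf — visit Y.
  Visit J.
  At J: go right to D.
    At D: no left child.
    Visit D.
    At D: go right to W.
      W is a leaf — visit W.

A, T, Q, B, U, K, Y, J, D, W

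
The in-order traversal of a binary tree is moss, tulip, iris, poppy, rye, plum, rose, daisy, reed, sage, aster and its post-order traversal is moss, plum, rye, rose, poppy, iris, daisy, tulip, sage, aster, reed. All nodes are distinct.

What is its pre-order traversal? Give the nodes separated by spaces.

The last element of post-order is the root; it splits in-order into left and right subtrees.
Root reed: left subtree has 8 nodes {moss, tulip, iris, poppy, rye, plum, rose, daisy}, right has 2 {sage, aster}.
  Root tulip: left subtree has 1 node {moss}, right has 6 {iris, poppy, rye, plum, rose, daisy}.
    Root daisy: left subtree has 5 nodes {iris, poppy, rye, plum, rose}, right has 0 { }.
      Root iris: left subtree has 0 nodes { }, right has 4 {poppy, rye, plum, rose}.
        Root poppy: left subtree has 0 nodes { }, right has 3 {rye, plum, rose}.
          Root rose: left subtree has 2 nodes {rye, plum}, right has 0 { }.
            Root rye: left subtree has 0 nodes { }, right has 1 {plum}.
  Root aster: left subtree has 1 node {sage}, right has 0 { }.

reed tulip moss daisy iris poppy rose rye plum aster sage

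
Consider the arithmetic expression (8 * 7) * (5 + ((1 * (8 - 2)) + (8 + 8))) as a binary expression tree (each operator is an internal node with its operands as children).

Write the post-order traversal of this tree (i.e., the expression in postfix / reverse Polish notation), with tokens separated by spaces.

Post-order on an expression tree gives postfix notation: for each operator, emit left operand, right operand, then the operator.

8 7 * 5 1 8 2 - * 8 8 + + + *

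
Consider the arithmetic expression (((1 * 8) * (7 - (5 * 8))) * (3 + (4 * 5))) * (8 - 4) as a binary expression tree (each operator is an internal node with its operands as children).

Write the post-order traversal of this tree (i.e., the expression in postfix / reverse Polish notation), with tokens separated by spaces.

Post-order on an expression tree gives postfix notation: for each operator, emit left operand, right operand, then the operator.

1 8 * 7 5 8 * - * 3 4 5 * + * 8 4 - *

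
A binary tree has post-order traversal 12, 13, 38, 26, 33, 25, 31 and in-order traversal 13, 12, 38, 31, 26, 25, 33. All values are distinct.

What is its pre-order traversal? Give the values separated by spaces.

The last element of post-order is the root; it splits in-order into left and right subtrees.
Root 31: left subtree has 3 nodes {13, 12, 38}, right has 3 {26, 25, 33}.
  Root 38: left subtree has 2 nodes {13, 12}, right has 0 { }.
    Root 13: left subtree has 0 nodes { }, right has 1 {12}.
  Root 25: left subtree has 1 node {26}, right has 1 {33}.

31 38 13 12 25 26 33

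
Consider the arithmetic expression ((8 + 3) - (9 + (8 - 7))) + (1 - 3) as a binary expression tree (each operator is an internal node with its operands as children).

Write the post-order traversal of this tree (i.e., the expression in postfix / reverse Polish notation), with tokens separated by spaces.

Post-order on an expression tree gives postfix notation: for each operator, emit left operand, right operand, then the operator.

8 3 + 9 8 7 - + - 1 3 - +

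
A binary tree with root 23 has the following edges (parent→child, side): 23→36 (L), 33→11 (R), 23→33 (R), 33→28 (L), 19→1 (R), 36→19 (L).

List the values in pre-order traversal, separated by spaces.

23 36 19 1 33 28 11

Pre-order visits the node, then its left subtree, then its right subtree.
Visit 23.
At 23: go left to 36.
  Visit 36.
  At 36: go left to 19.
    Visit 19.
    At 19: no left child.
    At 19: go right to 1.
      1 is a leaf — visit 1.
  At 36: no right child.
At 23: go right to 33.
  Visit 33.
  At 33: go left to 28.
    28 is a leaf — visit 28.
  At 33: go right to 11.
    11 is a leaf — visit 11.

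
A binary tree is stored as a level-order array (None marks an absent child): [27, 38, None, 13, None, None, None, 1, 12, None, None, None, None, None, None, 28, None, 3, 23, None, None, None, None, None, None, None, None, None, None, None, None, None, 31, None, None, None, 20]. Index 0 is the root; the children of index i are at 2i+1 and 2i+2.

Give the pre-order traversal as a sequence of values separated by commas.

Pre-order visits the node, then its left subtree, then its right subtree.
Visit 27.
At 27: go left to 38.
  Visit 38.
  At 38: go left to 13.
    Visit 13.
    At 13: go left to 1.
      Visit 1.
      At 1: go left to 28.
        Visit 28.
        At 28: no left child.
        At 28: go right to 31.
          31 is a leaf — visit 31.
      At 1: no right child.
    At 13: go right to 12.
      Visit 12.
      At 12: go left to 3.
        Visit 3.
        At 3: no left child.
        At 3: go right to 20.
          20 is a leaf — visit 20.
      At 12: go right to 23.
        23 is a leaf — visit 23.
  At 38: no right child.
At 27: no right child.

27, 38, 13, 1, 28, 31, 12, 3, 20, 23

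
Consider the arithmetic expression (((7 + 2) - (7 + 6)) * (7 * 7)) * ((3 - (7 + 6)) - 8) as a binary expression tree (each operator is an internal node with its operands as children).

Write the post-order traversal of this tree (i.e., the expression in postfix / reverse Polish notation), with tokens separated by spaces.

Post-order on an expression tree gives postfix notation: for each operator, emit left operand, right operand, then the operator.

7 2 + 7 6 + - 7 7 * * 3 7 6 + - 8 - *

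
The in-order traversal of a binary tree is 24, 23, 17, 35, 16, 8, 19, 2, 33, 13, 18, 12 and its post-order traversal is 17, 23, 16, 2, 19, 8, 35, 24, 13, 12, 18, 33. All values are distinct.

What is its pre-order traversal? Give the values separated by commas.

The last element of post-order is the root; it splits in-order into left and right subtrees.
Root 33: left subtree has 8 nodes {24, 23, 17, 35, 16, 8, 19, 2}, right has 3 {13, 18, 12}.
  Root 24: left subtree has 0 nodes { }, right has 7 {23, 17, 35, 16, 8, 19, 2}.
    Root 35: left subtree has 2 nodes {23, 17}, right has 4 {16, 8, 19, 2}.
      Root 23: left subtree has 0 nodes { }, right has 1 {17}.
      Root 8: left subtree has 1 node {16}, right has 2 {19, 2}.
        Root 19: left subtree has 0 nodes { }, right has 1 {2}.
  Root 18: left subtree has 1 node {13}, right has 1 {12}.

33, 24, 35, 23, 17, 8, 16, 19, 2, 18, 13, 12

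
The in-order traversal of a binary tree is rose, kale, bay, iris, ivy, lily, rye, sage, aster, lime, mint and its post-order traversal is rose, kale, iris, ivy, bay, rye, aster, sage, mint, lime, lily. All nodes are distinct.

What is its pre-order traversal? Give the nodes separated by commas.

lily, bay, kale, rose, ivy, iris, lime, sage, rye, aster, mint

The last element of post-order is the root; it splits in-order into left and right subtrees.
Root lily: left subtree has 5 nodes {rose, kale, bay, iris, ivy}, right has 5 {rye, sage, aster, lime, mint}.
  Root bay: left subtree has 2 nodes {rose, kale}, right has 2 {iris, ivy}.
    Root kale: left subtree has 1 node {rose}, right has 0 { }.
    Root ivy: left subtree has 1 node {iris}, right has 0 { }.
  Root lime: left subtree has 3 nodes {rye, sage, aster}, right has 1 {mint}.
    Root sage: left subtree has 1 node {rye}, right has 1 {aster}.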